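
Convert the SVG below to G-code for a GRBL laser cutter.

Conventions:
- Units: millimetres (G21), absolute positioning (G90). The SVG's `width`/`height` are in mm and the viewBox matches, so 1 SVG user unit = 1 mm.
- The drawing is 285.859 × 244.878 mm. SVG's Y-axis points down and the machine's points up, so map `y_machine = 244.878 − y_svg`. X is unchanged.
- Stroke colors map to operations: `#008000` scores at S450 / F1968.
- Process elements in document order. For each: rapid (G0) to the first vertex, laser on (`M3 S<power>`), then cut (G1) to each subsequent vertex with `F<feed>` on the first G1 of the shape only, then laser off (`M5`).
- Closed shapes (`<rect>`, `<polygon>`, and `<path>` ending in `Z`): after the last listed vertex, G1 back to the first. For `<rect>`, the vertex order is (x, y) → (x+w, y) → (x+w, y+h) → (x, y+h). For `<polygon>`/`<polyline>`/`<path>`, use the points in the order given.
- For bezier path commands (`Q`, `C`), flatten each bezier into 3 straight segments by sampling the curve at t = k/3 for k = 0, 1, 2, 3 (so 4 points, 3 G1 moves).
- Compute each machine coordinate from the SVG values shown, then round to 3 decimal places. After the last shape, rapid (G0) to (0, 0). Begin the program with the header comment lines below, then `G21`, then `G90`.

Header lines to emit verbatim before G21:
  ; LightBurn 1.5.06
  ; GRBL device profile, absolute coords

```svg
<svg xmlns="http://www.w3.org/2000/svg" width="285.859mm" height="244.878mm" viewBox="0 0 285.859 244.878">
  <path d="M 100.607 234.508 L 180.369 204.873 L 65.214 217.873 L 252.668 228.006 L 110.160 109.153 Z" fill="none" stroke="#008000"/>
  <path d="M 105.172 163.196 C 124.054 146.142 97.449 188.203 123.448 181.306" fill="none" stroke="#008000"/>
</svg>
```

viewBox `0 0 285.859 244.878` with mm width/height → 1 unit = 1 mm. Flip: y_m = 244.878 − y_svg.

**Shape 1** — `<path>` closed polygon, stroke `#008000` → score (S450, F1968). Machine vertices: (100.607,10.370) → (180.369,40.005) → (65.214,27.005) → (252.668,16.872) → (110.160,135.725) → (100.607,10.370). Closed: final G1 returns to the first vertex.

**Shape 2** — `<path>` cubic bezier, stroke `#008000` → score (S450, F1968). Control points (SVG): P0=(105.172,163.196), P1=(124.054,146.142), P2=(97.449,188.203), P3=(123.448,181.306); sampled at t=k/3. Machine vertices: (105.172,81.682) → (112.525,83.034) → (111.351,68.992) → (123.448,63.572). Open path.

; LightBurn 1.5.06
; GRBL device profile, absolute coords
G21
G90
G0 X100.607 Y10.370
M3 S450
G1 X180.369 Y40.005 F1968
G1 X65.214 Y27.005
G1 X252.668 Y16.872
G1 X110.160 Y135.725
G1 X100.607 Y10.370
M5
G0 X105.172 Y81.682
M3 S450
G1 X112.525 Y83.034 F1968
G1 X111.351 Y68.992
G1 X123.448 Y63.572
M5
G0 X0.000 Y0.000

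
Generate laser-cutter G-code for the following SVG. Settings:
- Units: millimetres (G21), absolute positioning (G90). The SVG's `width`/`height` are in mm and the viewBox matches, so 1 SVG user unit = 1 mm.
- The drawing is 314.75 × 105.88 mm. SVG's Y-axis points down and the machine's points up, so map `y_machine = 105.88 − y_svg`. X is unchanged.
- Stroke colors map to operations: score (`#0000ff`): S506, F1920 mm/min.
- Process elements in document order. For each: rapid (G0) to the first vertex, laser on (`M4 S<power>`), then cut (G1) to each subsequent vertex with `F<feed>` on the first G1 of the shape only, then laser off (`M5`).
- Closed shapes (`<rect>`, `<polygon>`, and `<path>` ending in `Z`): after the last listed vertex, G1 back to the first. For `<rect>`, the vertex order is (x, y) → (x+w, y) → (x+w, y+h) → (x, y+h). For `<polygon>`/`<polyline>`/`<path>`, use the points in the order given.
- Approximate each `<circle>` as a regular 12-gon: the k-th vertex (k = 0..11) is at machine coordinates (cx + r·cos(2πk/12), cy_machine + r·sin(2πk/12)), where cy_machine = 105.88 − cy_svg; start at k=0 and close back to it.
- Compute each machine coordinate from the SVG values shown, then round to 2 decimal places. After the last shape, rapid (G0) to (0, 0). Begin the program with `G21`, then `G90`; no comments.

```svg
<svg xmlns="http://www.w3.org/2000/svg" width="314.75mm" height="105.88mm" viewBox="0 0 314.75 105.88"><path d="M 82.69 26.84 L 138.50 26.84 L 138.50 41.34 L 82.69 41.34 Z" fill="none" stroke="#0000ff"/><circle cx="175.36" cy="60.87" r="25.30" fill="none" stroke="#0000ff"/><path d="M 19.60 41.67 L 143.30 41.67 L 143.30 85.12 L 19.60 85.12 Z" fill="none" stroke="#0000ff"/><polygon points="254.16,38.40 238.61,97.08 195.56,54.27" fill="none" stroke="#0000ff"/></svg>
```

G21
G90
G0 X82.69 Y79.04
M4 S506
G1 X138.50 Y79.04 F1920
G1 X138.50 Y64.54
G1 X82.69 Y64.54
G1 X82.69 Y79.04
M5
G0 X200.66 Y45.01
M4 S506
G1 X197.27 Y57.66 F1920
G1 X188.01 Y66.92
G1 X175.36 Y70.31
G1 X162.71 Y66.92
G1 X153.45 Y57.66
G1 X150.06 Y45.01
G1 X153.45 Y32.36
G1 X162.71 Y23.10
G1 X175.36 Y19.71
G1 X188.01 Y23.10
G1 X197.27 Y32.36
G1 X200.66 Y45.01
M5
G0 X19.60 Y64.21
M4 S506
G1 X143.30 Y64.21 F1920
G1 X143.30 Y20.76
G1 X19.60 Y20.76
G1 X19.60 Y64.21
M5
G0 X254.16 Y67.48
M4 S506
G1 X238.61 Y8.80 F1920
G1 X195.56 Y51.61
G1 X254.16 Y67.48
M5
G0 X0.00 Y0.00

Since the viewBox matches the mm dimensions, user units are millimetres directly. The only transform is the Y-flip y_m = 105.88 − y_svg.

Shape 1 is a rectangle drawn with `<path>`. Its stroke #0000ff means score at S506, F1920. After flipping Y the toolpath is (82.69,79.04) → (138.50,79.04) → (138.50,64.54) → (82.69,64.54) → (82.69,79.04), returning to the start.

Shape 2 is a circle drawn with `<circle>`. Its stroke #0000ff means score at S506, F1920. After flipping Y the toolpath is (200.66,45.01) → (197.27,57.66) → (188.01,66.92) → (175.36,70.31) → (162.71,66.92) → (153.45,57.66) → (150.06,45.01) → (153.45,32.36) → (162.71,23.10) → (175.36,19.71) → (188.01,23.10) → (197.27,32.36) → (200.66,45.01), returning to the start.

Shape 3 is a rectangle drawn with `<path>`. Its stroke #0000ff means score at S506, F1920. After flipping Y the toolpath is (19.60,64.21) → (143.30,64.21) → (143.30,20.76) → (19.60,20.76) → (19.60,64.21), returning to the start.

Shape 4 is a regular polygon drawn with `<polygon>`. Its stroke #0000ff means score at S506, F1920. After flipping Y the toolpath is (254.16,67.48) → (238.61,8.80) → (195.56,51.61) → (254.16,67.48), returning to the start.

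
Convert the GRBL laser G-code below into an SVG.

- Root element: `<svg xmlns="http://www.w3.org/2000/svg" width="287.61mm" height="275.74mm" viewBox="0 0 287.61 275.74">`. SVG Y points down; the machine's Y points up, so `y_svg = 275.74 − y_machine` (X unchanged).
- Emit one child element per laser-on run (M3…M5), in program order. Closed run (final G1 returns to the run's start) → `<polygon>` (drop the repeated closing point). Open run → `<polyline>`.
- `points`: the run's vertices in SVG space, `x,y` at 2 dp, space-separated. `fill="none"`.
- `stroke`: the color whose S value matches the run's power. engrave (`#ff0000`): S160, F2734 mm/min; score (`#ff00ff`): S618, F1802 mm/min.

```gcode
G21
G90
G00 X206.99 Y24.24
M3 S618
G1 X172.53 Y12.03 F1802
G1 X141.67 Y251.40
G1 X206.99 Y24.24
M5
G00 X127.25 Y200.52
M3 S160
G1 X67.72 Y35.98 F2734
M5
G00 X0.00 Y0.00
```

y_svg = 275.74 − y_m.

[1] S618→`#ff00ff` (score); closed run; points: 206.99,251.50 172.53,263.71 141.67,24.34

[2] S160→`#ff0000` (engrave); open run; points: 127.25,75.22 67.72,239.76

<svg xmlns="http://www.w3.org/2000/svg" width="287.61mm" height="275.74mm" viewBox="0 0 287.61 275.74">
  <polygon points="206.99,251.50 172.53,263.71 141.67,24.34" fill="none" stroke="#ff00ff"/>
  <polyline points="127.25,75.22 67.72,239.76" fill="none" stroke="#ff0000"/>
</svg>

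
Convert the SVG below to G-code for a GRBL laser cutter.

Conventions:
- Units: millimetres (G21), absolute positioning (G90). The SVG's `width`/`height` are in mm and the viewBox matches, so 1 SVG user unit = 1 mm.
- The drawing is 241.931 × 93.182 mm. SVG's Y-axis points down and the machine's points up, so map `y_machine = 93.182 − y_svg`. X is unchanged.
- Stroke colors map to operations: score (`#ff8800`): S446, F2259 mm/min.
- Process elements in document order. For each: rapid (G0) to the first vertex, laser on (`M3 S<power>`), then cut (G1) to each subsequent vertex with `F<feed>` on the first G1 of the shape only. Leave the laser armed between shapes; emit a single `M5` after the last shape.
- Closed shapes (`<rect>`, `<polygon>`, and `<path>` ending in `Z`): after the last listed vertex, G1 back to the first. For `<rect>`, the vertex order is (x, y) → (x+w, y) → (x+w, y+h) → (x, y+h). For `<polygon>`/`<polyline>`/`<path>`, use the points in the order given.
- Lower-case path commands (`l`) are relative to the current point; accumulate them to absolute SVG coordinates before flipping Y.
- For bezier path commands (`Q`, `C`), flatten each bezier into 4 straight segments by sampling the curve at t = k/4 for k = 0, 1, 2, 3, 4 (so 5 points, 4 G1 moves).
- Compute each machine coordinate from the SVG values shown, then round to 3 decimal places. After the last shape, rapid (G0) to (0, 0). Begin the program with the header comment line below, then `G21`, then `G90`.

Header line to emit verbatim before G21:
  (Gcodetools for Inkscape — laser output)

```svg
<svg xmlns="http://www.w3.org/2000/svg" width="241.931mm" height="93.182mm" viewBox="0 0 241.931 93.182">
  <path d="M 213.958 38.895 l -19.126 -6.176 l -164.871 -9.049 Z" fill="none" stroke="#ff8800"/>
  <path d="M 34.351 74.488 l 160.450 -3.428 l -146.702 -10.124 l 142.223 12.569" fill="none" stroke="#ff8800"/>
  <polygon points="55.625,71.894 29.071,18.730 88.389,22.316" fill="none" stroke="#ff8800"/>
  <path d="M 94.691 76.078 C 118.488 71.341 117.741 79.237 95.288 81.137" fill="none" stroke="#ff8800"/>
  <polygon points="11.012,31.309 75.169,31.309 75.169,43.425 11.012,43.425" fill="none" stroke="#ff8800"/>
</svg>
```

1 u = 1 mm; y_m = 93.182 − y.

[1] `<path>` closed polygon, #ff8800→score S446 F2259: (213.958,54.287) → (194.832,60.463) → (29.961,69.512) → (213.958,54.287) (closed)

[2] `<path>` open polyline, #ff8800→score S446 F2259: (34.351,18.694) → (194.801,22.122) → (48.099,32.246) → (190.322,19.677)

[3] `<polygon>` regular polygon, #ff8800→score S446 F2259: (55.625,21.288) → (29.071,74.452) → (88.389,70.866) → (55.625,21.288) (closed)

[4] `<path>` cubic bezier, #ff8800→score S446 F2259: (94.691,17.104) → (107.981,18.579) → (112.333,17.063) → (108.014,14.303) → (95.288,12.045)

[5] `<polygon>` rectangle, #ff8800→score S446 F2259: (11.012,61.873) → (75.169,61.873) → (75.169,49.757) → (11.012,49.757) → (11.012,61.873) (closed)

(Gcodetools for Inkscape — laser output)
G21
G90
G0 X213.958 Y54.287
M3 S446
G1 X194.832 Y60.463 F2259
G1 X29.961 Y69.512
G1 X213.958 Y54.287
G0 X34.351 Y18.694
M3 S446
G1 X194.801 Y22.122 F2259
G1 X48.099 Y32.246
G1 X190.322 Y19.677
G0 X55.625 Y21.288
M3 S446
G1 X29.071 Y74.452 F2259
G1 X88.389 Y70.866
G1 X55.625 Y21.288
G0 X94.691 Y17.104
M3 S446
G1 X107.981 Y18.579 F2259
G1 X112.333 Y17.063
G1 X108.014 Y14.303
G1 X95.288 Y12.045
G0 X11.012 Y61.873
M3 S446
G1 X75.169 Y61.873 F2259
G1 X75.169 Y49.757
G1 X11.012 Y49.757
G1 X11.012 Y61.873
M5
G0 X0.000 Y0.000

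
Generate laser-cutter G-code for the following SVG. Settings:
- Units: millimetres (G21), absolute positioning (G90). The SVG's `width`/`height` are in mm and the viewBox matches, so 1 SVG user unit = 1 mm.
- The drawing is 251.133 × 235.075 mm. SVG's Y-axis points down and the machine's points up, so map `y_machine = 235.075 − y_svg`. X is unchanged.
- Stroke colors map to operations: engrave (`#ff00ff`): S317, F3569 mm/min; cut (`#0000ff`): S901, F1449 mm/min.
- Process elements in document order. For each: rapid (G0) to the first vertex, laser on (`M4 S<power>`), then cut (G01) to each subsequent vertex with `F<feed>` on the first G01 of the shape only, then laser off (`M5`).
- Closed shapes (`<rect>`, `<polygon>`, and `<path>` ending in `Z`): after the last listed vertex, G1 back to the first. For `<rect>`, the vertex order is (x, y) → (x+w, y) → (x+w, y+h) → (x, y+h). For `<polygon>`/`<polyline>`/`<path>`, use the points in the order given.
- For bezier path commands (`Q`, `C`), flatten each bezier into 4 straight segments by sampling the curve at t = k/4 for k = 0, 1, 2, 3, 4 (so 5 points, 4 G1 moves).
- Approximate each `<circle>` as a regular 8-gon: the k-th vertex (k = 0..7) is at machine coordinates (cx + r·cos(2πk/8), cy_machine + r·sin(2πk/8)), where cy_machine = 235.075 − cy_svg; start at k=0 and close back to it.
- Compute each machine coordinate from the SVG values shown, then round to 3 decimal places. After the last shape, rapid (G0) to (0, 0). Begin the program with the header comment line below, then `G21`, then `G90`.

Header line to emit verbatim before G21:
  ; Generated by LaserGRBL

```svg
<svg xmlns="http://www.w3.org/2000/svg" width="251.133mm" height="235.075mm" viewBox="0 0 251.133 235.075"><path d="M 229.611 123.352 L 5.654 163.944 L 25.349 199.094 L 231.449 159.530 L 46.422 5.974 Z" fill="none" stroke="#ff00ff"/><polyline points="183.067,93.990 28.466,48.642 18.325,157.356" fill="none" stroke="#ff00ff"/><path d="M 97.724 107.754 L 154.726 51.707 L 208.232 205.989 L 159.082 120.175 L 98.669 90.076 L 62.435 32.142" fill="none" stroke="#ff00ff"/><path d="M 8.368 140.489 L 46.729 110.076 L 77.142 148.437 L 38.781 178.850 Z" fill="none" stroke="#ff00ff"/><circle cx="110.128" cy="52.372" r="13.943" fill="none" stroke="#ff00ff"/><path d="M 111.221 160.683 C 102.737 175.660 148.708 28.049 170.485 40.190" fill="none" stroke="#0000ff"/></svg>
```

Since the viewBox matches the mm dimensions, user units are millimetres directly. The only transform is the Y-flip y_m = 235.075 − y_svg.

Shape 1 is a closed polygon drawn with `<path>`. Its stroke #ff00ff means engrave at S317, F3569. After flipping Y the toolpath is (229.611,111.723) → (5.654,71.131) → (25.349,35.981) → (231.449,75.545) → (46.422,229.101) → (229.611,111.723), returning to the start.

Shape 2 is a open polyline drawn with `<polyline>`. Its stroke #ff00ff means engrave at S317, F3569. After flipping Y the toolpath is (183.067,141.085) → (28.466,186.433) → (18.325,77.719).

Shape 3 is a open polyline drawn with `<path>`. Its stroke #ff00ff means engrave at S317, F3569. After flipping Y the toolpath is (97.724,127.321) → (154.726,183.368) → (208.232,29.086) → (159.082,114.900) → (98.669,144.999) → (62.435,202.933).

Shape 4 is a regular polygon drawn with `<path>`. Its stroke #ff00ff means engrave at S317, F3569. After flipping Y the toolpath is (8.368,94.586) → (46.729,124.999) → (77.142,86.638) → (38.781,56.225) → (8.368,94.586), returning to the start.

Shape 5 is a circle drawn with `<circle>`. Its stroke #ff00ff means engrave at S317, F3569. After flipping Y the toolpath is (124.071,182.703) → (119.987,192.562) → (110.128,196.646) → (100.269,192.562) → (96.185,182.703) → (100.269,172.844) → (110.128,168.760) → (119.987,172.844) → (124.071,182.703), returning to the start.

Shape 6 is a cubic bezier drawn with `<path>`. Its stroke #0000ff means cut at S901, F1449. After flipping Y the toolpath is (111.221,74.392) → (113.839,88.608) → (129.505,133.575) → (150.845,179.074) → (170.485,194.885).

; Generated by LaserGRBL
G21
G90
G0 X229.611 Y111.723
M4 S317
G01 X5.654 Y71.131 F3569
G01 X25.349 Y35.981
G01 X231.449 Y75.545
G01 X46.422 Y229.101
G01 X229.611 Y111.723
M5
G0 X183.067 Y141.085
M4 S317
G01 X28.466 Y186.433 F3569
G01 X18.325 Y77.719
M5
G0 X97.724 Y127.321
M4 S317
G01 X154.726 Y183.368 F3569
G01 X208.232 Y29.086
G01 X159.082 Y114.900
G01 X98.669 Y144.999
G01 X62.435 Y202.933
M5
G0 X8.368 Y94.586
M4 S317
G01 X46.729 Y124.999 F3569
G01 X77.142 Y86.638
G01 X38.781 Y56.225
G01 X8.368 Y94.586
M5
G0 X124.071 Y182.703
M4 S317
G01 X119.987 Y192.562 F3569
G01 X110.128 Y196.646
G01 X100.269 Y192.562
G01 X96.185 Y182.703
G01 X100.269 Y172.844
G01 X110.128 Y168.760
G01 X119.987 Y172.844
G01 X124.071 Y182.703
M5
G0 X111.221 Y74.392
M4 S901
G01 X113.839 Y88.608 F1449
G01 X129.505 Y133.575
G01 X150.845 Y179.074
G01 X170.485 Y194.885
M5
G0 X0.000 Y0.000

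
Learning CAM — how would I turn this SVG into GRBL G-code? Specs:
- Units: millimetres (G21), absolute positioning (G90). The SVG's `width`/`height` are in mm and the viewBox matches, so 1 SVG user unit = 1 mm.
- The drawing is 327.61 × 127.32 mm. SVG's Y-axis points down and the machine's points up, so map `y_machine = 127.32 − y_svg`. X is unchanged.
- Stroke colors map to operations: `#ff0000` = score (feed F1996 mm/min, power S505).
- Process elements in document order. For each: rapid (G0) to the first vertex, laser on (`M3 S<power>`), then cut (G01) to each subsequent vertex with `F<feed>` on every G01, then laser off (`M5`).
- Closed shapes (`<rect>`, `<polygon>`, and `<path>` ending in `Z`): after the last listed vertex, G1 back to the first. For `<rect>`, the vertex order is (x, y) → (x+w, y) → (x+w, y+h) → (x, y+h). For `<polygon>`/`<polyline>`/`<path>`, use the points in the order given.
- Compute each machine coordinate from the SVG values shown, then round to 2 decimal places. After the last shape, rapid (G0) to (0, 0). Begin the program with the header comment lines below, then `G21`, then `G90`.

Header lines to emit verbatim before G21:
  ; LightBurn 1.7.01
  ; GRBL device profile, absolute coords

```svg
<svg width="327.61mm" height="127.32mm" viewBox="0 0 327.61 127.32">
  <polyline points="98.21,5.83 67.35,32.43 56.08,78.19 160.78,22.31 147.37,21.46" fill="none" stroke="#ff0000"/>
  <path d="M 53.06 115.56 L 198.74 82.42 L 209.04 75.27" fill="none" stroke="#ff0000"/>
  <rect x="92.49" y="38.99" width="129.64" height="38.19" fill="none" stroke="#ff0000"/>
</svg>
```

; LightBurn 1.7.01
; GRBL device profile, absolute coords
G21
G90
G0 X98.21 Y121.49
M3 S505
G01 X67.35 Y94.89 F1996
G01 X56.08 Y49.13 F1996
G01 X160.78 Y105.01 F1996
G01 X147.37 Y105.86 F1996
M5
G0 X53.06 Y11.76
M3 S505
G01 X198.74 Y44.90 F1996
G01 X209.04 Y52.05 F1996
M5
G0 X92.49 Y88.33
M3 S505
G01 X222.13 Y88.33 F1996
G01 X222.13 Y50.14 F1996
G01 X92.49 Y50.14 F1996
G01 X92.49 Y88.33 F1996
M5
G0 X0.00 Y0.00

Since the viewBox matches the mm dimensions, user units are millimetres directly. The only transform is the Y-flip y_m = 127.32 − y_svg.

Shape 1 is a open polyline drawn with `<polyline>`. Its stroke #ff0000 means score at S505, F1996. After flipping Y the toolpath is (98.21,121.49) → (67.35,94.89) → (56.08,49.13) → (160.78,105.01) → (147.37,105.86).

Shape 2 is a open polyline drawn with `<path>`. Its stroke #ff0000 means score at S505, F1996. After flipping Y the toolpath is (53.06,11.76) → (198.74,44.90) → (209.04,52.05).

Shape 3 is a rectangle drawn with `<rect>`. Its stroke #ff0000 means score at S505, F1996. After flipping Y the toolpath is (92.49,88.33) → (222.13,88.33) → (222.13,50.14) → (92.49,50.14) → (92.49,88.33), returning to the start.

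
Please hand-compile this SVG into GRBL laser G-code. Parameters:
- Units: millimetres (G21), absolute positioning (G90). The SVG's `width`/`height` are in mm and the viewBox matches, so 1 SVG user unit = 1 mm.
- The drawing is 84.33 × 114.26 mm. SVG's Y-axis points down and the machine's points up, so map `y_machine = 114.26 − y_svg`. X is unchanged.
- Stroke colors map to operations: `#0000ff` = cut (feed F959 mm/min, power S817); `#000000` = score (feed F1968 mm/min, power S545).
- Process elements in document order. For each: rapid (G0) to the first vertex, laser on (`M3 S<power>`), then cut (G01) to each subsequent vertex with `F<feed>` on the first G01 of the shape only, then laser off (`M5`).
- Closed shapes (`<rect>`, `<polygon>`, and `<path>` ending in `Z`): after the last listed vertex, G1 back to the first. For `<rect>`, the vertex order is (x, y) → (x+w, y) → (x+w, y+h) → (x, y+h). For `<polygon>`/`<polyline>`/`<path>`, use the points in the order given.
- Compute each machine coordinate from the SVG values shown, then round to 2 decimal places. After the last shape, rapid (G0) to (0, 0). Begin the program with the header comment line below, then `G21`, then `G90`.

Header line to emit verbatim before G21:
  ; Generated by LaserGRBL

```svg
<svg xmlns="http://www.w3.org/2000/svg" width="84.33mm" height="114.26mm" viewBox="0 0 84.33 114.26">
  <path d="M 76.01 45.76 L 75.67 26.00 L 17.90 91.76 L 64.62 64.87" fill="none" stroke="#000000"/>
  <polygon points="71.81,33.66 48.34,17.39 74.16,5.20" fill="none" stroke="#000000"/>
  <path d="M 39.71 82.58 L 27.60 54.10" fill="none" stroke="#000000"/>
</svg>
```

viewBox `0 0 84.33 114.26` with mm width/height → 1 unit = 1 mm. Flip: y_m = 114.26 − y_svg.

**Shape 1** — `<path>` open polyline, stroke `#000000` → score (S545, F1968). Machine vertices: (76.01,68.50) → (75.67,88.26) → (17.90,22.50) → (64.62,49.39). Open path.

**Shape 2** — `<polygon>` regular polygon, stroke `#000000` → score (S545, F1968). Machine vertices: (71.81,80.60) → (48.34,96.87) → (74.16,109.06) → (71.81,80.60). Closed: final G1 returns to the first vertex.

**Shape 3** — `<path>` line segment, stroke `#000000` → score (S545, F1968). Machine vertices: (39.71,31.68) → (27.60,60.16). Open path.

; Generated by LaserGRBL
G21
G90
G0 X76.01 Y68.50
M3 S545
G01 X75.67 Y88.26 F1968
G01 X17.90 Y22.50
G01 X64.62 Y49.39
M5
G0 X71.81 Y80.60
M3 S545
G01 X48.34 Y96.87 F1968
G01 X74.16 Y109.06
G01 X71.81 Y80.60
M5
G0 X39.71 Y31.68
M3 S545
G01 X27.60 Y60.16 F1968
M5
G0 X0.00 Y0.00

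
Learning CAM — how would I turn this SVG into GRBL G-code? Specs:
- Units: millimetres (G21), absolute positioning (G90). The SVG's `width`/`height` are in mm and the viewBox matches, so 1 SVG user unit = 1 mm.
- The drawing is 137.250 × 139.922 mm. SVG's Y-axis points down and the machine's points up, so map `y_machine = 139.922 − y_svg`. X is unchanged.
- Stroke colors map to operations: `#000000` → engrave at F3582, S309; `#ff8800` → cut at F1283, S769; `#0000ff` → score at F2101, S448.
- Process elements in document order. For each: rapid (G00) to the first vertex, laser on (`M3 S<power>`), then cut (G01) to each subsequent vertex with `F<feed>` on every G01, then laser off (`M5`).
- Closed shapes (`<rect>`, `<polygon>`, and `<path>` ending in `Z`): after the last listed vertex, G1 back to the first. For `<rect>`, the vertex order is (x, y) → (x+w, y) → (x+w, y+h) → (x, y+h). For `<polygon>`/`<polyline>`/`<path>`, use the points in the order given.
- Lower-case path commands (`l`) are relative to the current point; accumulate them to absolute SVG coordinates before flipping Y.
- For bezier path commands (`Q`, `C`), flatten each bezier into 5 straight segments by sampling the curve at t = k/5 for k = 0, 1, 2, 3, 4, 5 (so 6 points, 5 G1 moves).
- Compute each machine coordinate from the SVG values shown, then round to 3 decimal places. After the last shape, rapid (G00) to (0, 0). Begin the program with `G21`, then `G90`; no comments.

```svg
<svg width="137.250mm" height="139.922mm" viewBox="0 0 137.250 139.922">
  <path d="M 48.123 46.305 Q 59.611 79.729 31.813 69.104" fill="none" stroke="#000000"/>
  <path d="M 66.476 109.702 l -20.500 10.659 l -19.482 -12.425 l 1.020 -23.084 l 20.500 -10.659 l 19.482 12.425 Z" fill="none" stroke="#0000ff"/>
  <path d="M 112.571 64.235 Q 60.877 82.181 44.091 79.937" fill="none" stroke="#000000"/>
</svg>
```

Since the viewBox matches the mm dimensions, user units are millimetres directly. The only transform is the Y-flip y_m = 139.922 − y_svg.

Shape 1 is a quadratic bezier drawn with `<path>`. Its stroke #000000 means engrave at S309, F3582. After flipping Y the toolpath is (48.123,93.617) → (51.147,82.009) → (51.028,73.926) → (47.766,69.366) → (41.361,68.330) → (31.813,70.818).

Shape 2 is a regular polygon drawn with `<path>`. Its stroke #0000ff means score at S448, F2101. After flipping Y the toolpath is (66.476,30.220) → (45.976,19.561) → (26.494,31.986) → (27.514,55.070) → (48.014,65.729) → (67.496,53.304) → (66.476,30.220), returning to the start.

Shape 3 is a quadratic bezier drawn with `<path>`. Its stroke #000000 means engrave at S309, F3582. After flipping Y the toolpath is (112.571,75.687) → (93.290,69.316) → (76.801,64.561) → (63.105,61.420) → (52.202,59.895) → (44.091,59.985).

G21
G90
G00 X48.123 Y93.617
M3 S309
G01 X51.147 Y82.009 F3582
G01 X51.028 Y73.926 F3582
G01 X47.766 Y69.366 F3582
G01 X41.361 Y68.330 F3582
G01 X31.813 Y70.818 F3582
M5
G00 X66.476 Y30.220
M3 S448
G01 X45.976 Y19.561 F2101
G01 X26.494 Y31.986 F2101
G01 X27.514 Y55.070 F2101
G01 X48.014 Y65.729 F2101
G01 X67.496 Y53.304 F2101
G01 X66.476 Y30.220 F2101
M5
G00 X112.571 Y75.687
M3 S309
G01 X93.290 Y69.316 F3582
G01 X76.801 Y64.561 F3582
G01 X63.105 Y61.420 F3582
G01 X52.202 Y59.895 F3582
G01 X44.091 Y59.985 F3582
M5
G00 X0.000 Y0.000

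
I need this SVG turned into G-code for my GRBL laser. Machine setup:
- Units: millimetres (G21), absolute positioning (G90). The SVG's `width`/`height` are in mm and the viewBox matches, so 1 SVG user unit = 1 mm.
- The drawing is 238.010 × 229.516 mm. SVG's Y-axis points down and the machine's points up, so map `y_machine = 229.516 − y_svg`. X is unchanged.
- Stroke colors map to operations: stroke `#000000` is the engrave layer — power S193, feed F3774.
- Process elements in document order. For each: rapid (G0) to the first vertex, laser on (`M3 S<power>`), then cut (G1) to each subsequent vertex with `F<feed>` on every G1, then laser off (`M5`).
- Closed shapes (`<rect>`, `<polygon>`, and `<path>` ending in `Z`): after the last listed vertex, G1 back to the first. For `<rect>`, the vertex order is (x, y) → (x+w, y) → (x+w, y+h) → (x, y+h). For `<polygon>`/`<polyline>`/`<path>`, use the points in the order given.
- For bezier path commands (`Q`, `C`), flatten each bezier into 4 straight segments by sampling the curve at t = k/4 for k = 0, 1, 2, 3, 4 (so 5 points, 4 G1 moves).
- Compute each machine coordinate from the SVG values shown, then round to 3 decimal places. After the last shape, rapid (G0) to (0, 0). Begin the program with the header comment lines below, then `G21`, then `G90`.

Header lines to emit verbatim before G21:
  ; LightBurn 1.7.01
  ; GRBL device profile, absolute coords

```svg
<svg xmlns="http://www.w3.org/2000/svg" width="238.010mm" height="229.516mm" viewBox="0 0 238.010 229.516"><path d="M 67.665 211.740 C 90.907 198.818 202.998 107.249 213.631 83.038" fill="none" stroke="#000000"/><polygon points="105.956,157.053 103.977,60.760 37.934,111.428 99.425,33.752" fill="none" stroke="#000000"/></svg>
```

; LightBurn 1.7.01
; GRBL device profile, absolute coords
G21
G90
G0 X67.665 Y17.776
M3 S193
G1 X98.782 Y39.932 F3774
G1 X145.376 Y77.894 F3774
G1 X189.606 Y117.971 F3774
G1 X213.631 Y146.478 F3774
M5
G0 X105.956 Y72.463
M3 S193
G1 X103.977 Y168.756 F3774
G1 X37.934 Y118.088 F3774
G1 X99.425 Y195.764 F3774
G1 X105.956 Y72.463 F3774
M5
G0 X0.000 Y0.000

Since the viewBox matches the mm dimensions, user units are millimetres directly. The only transform is the Y-flip y_m = 229.516 − y_svg.

Shape 1 is a cubic bezier drawn with `<path>`. Its stroke #000000 means engrave at S193, F3774. After flipping Y the toolpath is (67.665,17.776) → (98.782,39.932) → (145.376,77.894) → (189.606,117.971) → (213.631,146.478).

Shape 2 is a closed polygon drawn with `<polygon>`. Its stroke #000000 means engrave at S193, F3774. After flipping Y the toolpath is (105.956,72.463) → (103.977,168.756) → (37.934,118.088) → (99.425,195.764) → (105.956,72.463), returning to the start.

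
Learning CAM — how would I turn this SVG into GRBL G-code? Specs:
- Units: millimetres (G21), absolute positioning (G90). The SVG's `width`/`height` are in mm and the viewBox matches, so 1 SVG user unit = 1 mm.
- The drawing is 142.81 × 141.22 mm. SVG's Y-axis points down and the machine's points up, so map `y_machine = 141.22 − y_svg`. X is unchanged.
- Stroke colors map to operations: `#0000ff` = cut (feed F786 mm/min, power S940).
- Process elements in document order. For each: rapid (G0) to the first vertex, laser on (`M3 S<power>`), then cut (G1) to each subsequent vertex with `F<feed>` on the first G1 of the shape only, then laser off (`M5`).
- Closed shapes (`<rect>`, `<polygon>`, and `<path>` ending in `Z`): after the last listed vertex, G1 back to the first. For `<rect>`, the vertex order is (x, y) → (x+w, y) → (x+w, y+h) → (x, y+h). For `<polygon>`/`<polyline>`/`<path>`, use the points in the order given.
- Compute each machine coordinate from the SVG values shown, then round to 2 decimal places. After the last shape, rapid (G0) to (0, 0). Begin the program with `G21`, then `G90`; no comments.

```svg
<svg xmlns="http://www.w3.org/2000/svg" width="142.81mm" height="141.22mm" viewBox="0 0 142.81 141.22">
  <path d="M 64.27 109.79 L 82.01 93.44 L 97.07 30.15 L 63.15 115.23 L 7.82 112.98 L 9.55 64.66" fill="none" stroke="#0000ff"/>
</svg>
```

1 u = 1 mm; y_m = 141.22 − y.

[1] `<path>` open polyline, #0000ff→cut S940 F786: (64.27,31.43) → (82.01,47.78) → (97.07,111.07) → (63.15,25.99) → (7.82,28.24) → (9.55,76.56)

G21
G90
G0 X64.27 Y31.43
M3 S940
G1 X82.01 Y47.78 F786
G1 X97.07 Y111.07
G1 X63.15 Y25.99
G1 X7.82 Y28.24
G1 X9.55 Y76.56
M5
G0 X0.00 Y0.00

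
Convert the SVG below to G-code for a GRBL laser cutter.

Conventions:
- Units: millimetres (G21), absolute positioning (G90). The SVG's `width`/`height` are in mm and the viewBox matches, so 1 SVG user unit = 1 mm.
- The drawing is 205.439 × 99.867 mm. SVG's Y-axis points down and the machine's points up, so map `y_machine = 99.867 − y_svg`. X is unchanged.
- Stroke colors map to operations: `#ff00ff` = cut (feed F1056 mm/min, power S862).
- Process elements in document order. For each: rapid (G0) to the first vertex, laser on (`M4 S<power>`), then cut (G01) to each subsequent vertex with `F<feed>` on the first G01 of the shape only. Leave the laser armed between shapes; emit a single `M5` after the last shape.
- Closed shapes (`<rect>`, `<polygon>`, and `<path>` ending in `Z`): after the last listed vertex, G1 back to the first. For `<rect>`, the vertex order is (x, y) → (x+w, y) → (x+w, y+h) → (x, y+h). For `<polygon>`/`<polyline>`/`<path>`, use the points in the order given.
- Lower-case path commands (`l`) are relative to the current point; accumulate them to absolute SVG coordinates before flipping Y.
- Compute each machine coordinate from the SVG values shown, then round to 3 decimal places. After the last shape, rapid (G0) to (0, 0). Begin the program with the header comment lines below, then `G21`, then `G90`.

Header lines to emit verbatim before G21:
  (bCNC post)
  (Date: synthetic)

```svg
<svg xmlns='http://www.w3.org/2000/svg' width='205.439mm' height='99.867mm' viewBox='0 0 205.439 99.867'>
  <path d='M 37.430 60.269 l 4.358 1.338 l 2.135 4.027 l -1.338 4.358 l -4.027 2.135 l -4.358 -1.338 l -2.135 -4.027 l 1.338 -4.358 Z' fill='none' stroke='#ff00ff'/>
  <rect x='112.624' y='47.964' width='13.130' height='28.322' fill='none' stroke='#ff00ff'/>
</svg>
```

viewBox `0 0 205.439 99.867` with mm width/height → 1 unit = 1 mm. Flip: y_m = 99.867 − y_svg.

**Shape 1** — `<path>` regular polygon, stroke `#ff00ff` → cut (S862, F1056). Machine vertices: (37.430,39.598) → (41.788,38.260) → (43.923,34.233) → (42.585,29.875) → (38.558,27.740) → (34.200,29.078) → (32.065,33.105) → (33.403,37.463) → (37.430,39.598). Closed: final G1 returns to the first vertex.

**Shape 2** — `<rect>` rectangle, stroke `#ff00ff` → cut (S862, F1056). Machine vertices: (112.624,51.903) → (125.754,51.903) → (125.754,23.581) → (112.624,23.581) → (112.624,51.903). Closed: final G1 returns to the first vertex.

(bCNC post)
(Date: synthetic)
G21
G90
G0 X37.430 Y39.598
M4 S862
G01 X41.788 Y38.260 F1056
G01 X43.923 Y34.233
G01 X42.585 Y29.875
G01 X38.558 Y27.740
G01 X34.200 Y29.078
G01 X32.065 Y33.105
G01 X33.403 Y37.463
G01 X37.430 Y39.598
G0 X112.624 Y51.903
M4 S862
G01 X125.754 Y51.903 F1056
G01 X125.754 Y23.581
G01 X112.624 Y23.581
G01 X112.624 Y51.903
M5
G0 X0.000 Y0.000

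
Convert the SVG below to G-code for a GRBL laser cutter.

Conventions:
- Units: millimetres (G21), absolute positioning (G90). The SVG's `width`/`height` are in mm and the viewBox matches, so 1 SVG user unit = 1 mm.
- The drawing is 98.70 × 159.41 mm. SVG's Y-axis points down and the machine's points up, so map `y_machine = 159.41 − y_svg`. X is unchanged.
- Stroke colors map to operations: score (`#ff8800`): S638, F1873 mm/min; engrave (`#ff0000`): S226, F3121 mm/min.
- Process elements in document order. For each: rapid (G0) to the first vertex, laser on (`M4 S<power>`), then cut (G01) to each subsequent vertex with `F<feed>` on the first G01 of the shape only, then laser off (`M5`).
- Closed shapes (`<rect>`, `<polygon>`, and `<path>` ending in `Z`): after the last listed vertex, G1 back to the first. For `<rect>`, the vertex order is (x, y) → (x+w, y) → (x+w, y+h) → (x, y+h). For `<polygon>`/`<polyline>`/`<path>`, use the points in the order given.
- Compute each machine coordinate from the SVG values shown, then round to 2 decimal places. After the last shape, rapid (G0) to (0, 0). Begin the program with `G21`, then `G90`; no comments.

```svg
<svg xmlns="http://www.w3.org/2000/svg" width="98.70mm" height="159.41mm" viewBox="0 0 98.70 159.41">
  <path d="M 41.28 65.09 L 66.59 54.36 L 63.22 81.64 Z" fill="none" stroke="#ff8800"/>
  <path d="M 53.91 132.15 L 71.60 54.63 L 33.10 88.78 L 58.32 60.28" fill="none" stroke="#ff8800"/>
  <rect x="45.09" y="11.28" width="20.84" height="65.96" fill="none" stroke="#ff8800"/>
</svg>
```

1 u = 1 mm; y_m = 159.41 − y.

[1] `<path>` regular polygon, #ff8800→score S638 F1873: (41.28,94.32) → (66.59,105.05) → (63.22,77.77) → (41.28,94.32) (closed)

[2] `<path>` open polyline, #ff8800→score S638 F1873: (53.91,27.26) → (71.60,104.78) → (33.10,70.63) → (58.32,99.13)

[3] `<rect>` rectangle, #ff8800→score S638 F1873: (45.09,148.13) → (65.93,148.13) → (65.93,82.17) → (45.09,82.17) → (45.09,148.13) (closed)

G21
G90
G0 X41.28 Y94.32
M4 S638
G01 X66.59 Y105.05 F1873
G01 X63.22 Y77.77
G01 X41.28 Y94.32
M5
G0 X53.91 Y27.26
M4 S638
G01 X71.60 Y104.78 F1873
G01 X33.10 Y70.63
G01 X58.32 Y99.13
M5
G0 X45.09 Y148.13
M4 S638
G01 X65.93 Y148.13 F1873
G01 X65.93 Y82.17
G01 X45.09 Y82.17
G01 X45.09 Y148.13
M5
G0 X0.00 Y0.00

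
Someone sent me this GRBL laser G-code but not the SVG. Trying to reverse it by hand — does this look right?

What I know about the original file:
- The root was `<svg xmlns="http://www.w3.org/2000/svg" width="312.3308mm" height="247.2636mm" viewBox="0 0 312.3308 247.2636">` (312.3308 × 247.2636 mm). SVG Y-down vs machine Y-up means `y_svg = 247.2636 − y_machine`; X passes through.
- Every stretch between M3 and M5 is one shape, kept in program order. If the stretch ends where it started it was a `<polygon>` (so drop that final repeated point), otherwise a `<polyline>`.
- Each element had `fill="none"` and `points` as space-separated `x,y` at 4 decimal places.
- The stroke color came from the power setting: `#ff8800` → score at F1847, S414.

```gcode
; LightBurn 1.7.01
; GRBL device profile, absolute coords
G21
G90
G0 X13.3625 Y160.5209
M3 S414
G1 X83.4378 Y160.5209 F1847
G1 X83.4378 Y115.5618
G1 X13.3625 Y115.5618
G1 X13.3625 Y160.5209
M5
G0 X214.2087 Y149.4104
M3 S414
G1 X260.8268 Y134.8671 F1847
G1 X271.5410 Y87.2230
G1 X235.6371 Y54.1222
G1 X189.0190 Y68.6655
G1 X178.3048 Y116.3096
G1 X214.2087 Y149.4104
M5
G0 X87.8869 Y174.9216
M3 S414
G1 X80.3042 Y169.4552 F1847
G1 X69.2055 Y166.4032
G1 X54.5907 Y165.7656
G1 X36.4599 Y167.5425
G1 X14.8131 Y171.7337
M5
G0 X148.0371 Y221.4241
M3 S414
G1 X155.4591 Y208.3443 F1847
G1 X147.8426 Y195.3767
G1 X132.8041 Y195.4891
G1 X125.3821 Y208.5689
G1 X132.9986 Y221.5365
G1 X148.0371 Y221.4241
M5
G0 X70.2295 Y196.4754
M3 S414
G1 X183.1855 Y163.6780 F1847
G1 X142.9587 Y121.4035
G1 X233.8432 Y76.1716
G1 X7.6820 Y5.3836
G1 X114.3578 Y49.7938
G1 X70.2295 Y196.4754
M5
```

<svg xmlns="http://www.w3.org/2000/svg" width="312.3308mm" height="247.2636mm" viewBox="0 0 312.3308 247.2636">
  <polygon points="13.3625,86.7427 83.4378,86.7427 83.4378,131.7018 13.3625,131.7018" fill="none" stroke="#ff8800"/>
  <polygon points="214.2087,97.8532 260.8268,112.3965 271.5410,160.0406 235.6371,193.1414 189.0190,178.5981 178.3048,130.9540" fill="none" stroke="#ff8800"/>
  <polyline points="87.8869,72.3420 80.3042,77.8084 69.2055,80.8604 54.5907,81.4980 36.4599,79.7211 14.8131,75.5299" fill="none" stroke="#ff8800"/>
  <polygon points="148.0371,25.8395 155.4591,38.9193 147.8426,51.8869 132.8041,51.7745 125.3821,38.6947 132.9986,25.7271" fill="none" stroke="#ff8800"/>
  <polygon points="70.2295,50.7882 183.1855,83.5856 142.9587,125.8601 233.8432,171.0920 7.6820,241.8800 114.3578,197.4698" fill="none" stroke="#ff8800"/>
</svg>

Machine Y-up, SVG Y-down with viewBox height 247.2636, so y_svg = 247.2636 − y_machine; X carries over. Every run uses S414, so all elements get stroke `#ff8800` (score).

Run 1: The run returns to its start, so emit a `<polygon>` with points (Y-flipped): 13.3625,86.7427 83.4378,86.7427 83.4378,131.7018 13.3625,131.7018.

Run 2: The run returns to its start, so emit a `<polygon>` with points (Y-flipped): 214.2087,97.8532 260.8268,112.3965 271.5410,160.0406 235.6371,193.1414 189.0190,178.5981 178.3048,130.9540.

Run 3: The run is open, so emit a `<polyline>` with points (Y-flipped): 87.8869,72.3420 80.3042,77.8084 69.2055,80.8604 54.5907,81.4980 36.4599,79.7211 14.8131,75.5299.

Run 4: The run returns to its start, so emit a `<polygon>` with points (Y-flipped): 148.0371,25.8395 155.4591,38.9193 147.8426,51.8869 132.8041,51.7745 125.3821,38.6947 132.9986,25.7271.

Run 5: The run returns to its start, so emit a `<polygon>` with points (Y-flipped): 70.2295,50.7882 183.1855,83.5856 142.9587,125.8601 233.8432,171.0920 7.6820,241.8800 114.3578,197.4698.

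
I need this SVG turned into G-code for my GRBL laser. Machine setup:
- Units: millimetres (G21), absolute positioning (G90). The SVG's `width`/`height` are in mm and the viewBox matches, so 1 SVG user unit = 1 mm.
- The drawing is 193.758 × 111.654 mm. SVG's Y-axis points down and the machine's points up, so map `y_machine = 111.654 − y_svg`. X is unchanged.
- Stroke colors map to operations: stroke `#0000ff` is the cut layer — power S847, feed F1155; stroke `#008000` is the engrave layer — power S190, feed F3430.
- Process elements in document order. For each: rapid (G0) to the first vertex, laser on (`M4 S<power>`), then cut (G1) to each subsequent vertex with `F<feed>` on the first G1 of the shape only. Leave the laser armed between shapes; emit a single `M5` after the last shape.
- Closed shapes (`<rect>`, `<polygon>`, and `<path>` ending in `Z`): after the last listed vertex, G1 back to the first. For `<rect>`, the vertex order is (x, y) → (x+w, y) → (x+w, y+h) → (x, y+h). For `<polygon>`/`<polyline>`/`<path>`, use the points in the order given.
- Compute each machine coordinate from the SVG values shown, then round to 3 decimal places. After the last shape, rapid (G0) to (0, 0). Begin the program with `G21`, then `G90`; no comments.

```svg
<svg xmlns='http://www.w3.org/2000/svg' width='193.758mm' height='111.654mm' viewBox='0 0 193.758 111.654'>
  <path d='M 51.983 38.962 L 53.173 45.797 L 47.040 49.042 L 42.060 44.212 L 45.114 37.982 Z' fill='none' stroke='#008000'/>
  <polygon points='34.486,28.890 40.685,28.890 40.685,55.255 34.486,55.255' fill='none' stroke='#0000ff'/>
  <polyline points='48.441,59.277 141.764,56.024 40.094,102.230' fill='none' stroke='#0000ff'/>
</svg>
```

G21
G90
G0 X51.983 Y72.692
M4 S190
G1 X53.173 Y65.857 F3430
G1 X47.040 Y62.612
G1 X42.060 Y67.442
G1 X45.114 Y73.672
G1 X51.983 Y72.692
G0 X34.486 Y82.764
M4 S847
G1 X40.685 Y82.764 F1155
G1 X40.685 Y56.399
G1 X34.486 Y56.399
G1 X34.486 Y82.764
G0 X48.441 Y52.377
M4 S847
G1 X141.764 Y55.630 F1155
G1 X40.094 Y9.424
M5
G0 X0.000 Y0.000

Since the viewBox matches the mm dimensions, user units are millimetres directly. The only transform is the Y-flip y_m = 111.654 − y_svg.

Shape 1 is a regular polygon drawn with `<path>`. Its stroke #008000 means engrave at S190, F3430. After flipping Y the toolpath is (51.983,72.692) → (53.173,65.857) → (47.040,62.612) → (42.060,67.442) → (45.114,73.672) → (51.983,72.692), returning to the start.

Shape 2 is a rectangle drawn with `<polygon>`. Its stroke #0000ff means cut at S847, F1155. After flipping Y the toolpath is (34.486,82.764) → (40.685,82.764) → (40.685,56.399) → (34.486,56.399) → (34.486,82.764), returning to the start.

Shape 3 is a open polyline drawn with `<polyline>`. Its stroke #0000ff means cut at S847, F1155. After flipping Y the toolpath is (48.441,52.377) → (141.764,55.630) → (40.094,9.424).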